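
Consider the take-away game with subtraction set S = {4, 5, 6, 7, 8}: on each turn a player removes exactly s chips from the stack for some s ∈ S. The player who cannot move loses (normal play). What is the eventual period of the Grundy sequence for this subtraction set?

12

n :  0  1  2  3  4  5  6  7  8  9 10 11 12 13 14 15 16 17 18 19 20 21 22 23 24 25
G :  0  0  0  0  1  1  1  1  2  2  2  2  0  0  0  0  1  1  1  1  2  2  2  2  0  0
G(n+12) = G(n) holds for n = 0,…,7 (a full window of length max(S) = 8), so the sequence is purely periodic with period 12.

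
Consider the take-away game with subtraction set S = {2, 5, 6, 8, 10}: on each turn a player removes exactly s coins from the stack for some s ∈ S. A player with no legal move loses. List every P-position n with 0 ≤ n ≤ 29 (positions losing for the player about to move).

0, 1, 4, 13, 16, 17, 20, 29

n :  0  1  2  3  4  5  6  7  8  9 10 11 12 13 14 15 16 17 18 19 20 21 22 23 24 25 26 27 28 29
G :  0  0  1  1  0  2  1  3  2  2  3  3  2  0  3  1  0  0  1  1  0  2  1  3  2  2  3  3  2  0
P-positions are exactly the n with G(n) = 0.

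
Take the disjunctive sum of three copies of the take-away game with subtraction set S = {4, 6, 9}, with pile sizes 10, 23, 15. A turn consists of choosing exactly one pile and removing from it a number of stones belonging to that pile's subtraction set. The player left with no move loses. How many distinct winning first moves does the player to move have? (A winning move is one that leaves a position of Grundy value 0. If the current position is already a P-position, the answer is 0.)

0

All piles use S = {4, 6, 9}:
G(0) = 0
G(1) = mex{} = 0
G(2) = mex{} = 0
G(3) = mex{} = 0
G(4) = mex{0} = 1
G(5) = mex{0} = 1
G(6) = mex{0,0} = 1
G(7) = mex{0,0} = 1
G(8) = mex{1,0} = 2
G(9) = mex{1,0,0} = 2
G(10) = mex{1,1,0} = 2
G(11) = mex{1,1,0} = 2
G(12) = mex{2,1,0} = 3
G(13) = mex{2,1,1} = 0
G(14) = mex{2,2,1} = 0
G(15) = mex{2,2,1} = 0
G(16) = mex{3,2,1} = 0
G(17) = mex{0,2,2} = 1
G(18) = mex{0,3,2} = 1
G(19) = mex{0,0,2} = 1
G(20) = mex{0,0,2} = 1
G(21) = mex{1,0,3} = 2
G(22) = mex{1,0,0} = 2
G(23) = mex{1,1,0} = 2
Pile A: G(10) = 2.
Pile B: G(23) = 2.
Pile C: G(15) = 0.
Combined Grundy value = 2 ⊕ 2 ⊕ 0 = 0.
A winning move leaves total XOR = 0, i.e. changes one component's Grundy value g to g ⊕ X where X is the current total.
Pile A: target g' = 2⊕0 = 2, but every legal move changes the Grundy value (mex property), so 0 moves.
Pile B: target g' = 2⊕0 = 2, but every legal move changes the Grundy value (mex property), so 0 moves.
Pile C: target g' = 0⊕0 = 0, but every legal move changes the Grundy value (mex property), so 0 moves.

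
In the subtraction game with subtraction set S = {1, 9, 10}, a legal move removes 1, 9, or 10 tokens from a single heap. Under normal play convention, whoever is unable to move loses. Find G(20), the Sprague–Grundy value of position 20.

G(0) = 0
G(1) = mex{0} = 1
G(2) = mex{1} = 0
G(3) = mex{0} = 1
G(4) = mex{1} = 0
G(5) = mex{0} = 1
G(6) = mex{1} = 0
G(7) = mex{0} = 1
G(8) = mex{1} = 0
G(9) = mex{0,0} = 1
G(10) = mex{1,1,0} = 2
G(11) = mex{2,0,1} = 3
G(12) = mex{3,1,0} = 2
G(13) = mex{2,0,1} = 3
G(14) = mex{3,1,0} = 2
G(15) = mex{2,0,1} = 3
G(16) = mex{3,1,0} = 2
G(17) = mex{2,0,1} = 3
G(18) = mex{3,1,0} = 2
G(19) = mex{2,2,1} = 0
G(20) = mex{0,3,2} = 1

1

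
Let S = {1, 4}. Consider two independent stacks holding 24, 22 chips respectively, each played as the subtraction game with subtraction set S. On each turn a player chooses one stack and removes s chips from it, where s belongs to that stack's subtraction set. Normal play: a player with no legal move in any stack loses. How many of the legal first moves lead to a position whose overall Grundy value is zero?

1

All stacks use S = {1, 4}:
n :  0  1  2  3  4  5  6  7  8  9 10 11 12 13 14 15 16 17 18 19 20 21 22 23 24
G :  0  1  0  1  2  0  1  0  1  2  0  1  0  1  2  0  1  0  1  2  0  1  0  1  2
Stack A: G(24) = 2.
Stack B: G(22) = 0.
Combined Grundy value = 2 ⊕ 0 = 2.
A winning move leaves total XOR = 0, i.e. changes one component's Grundy value g to g ⊕ X where X is the current total.
Stack A: need g' = 2⊕2 = 0. Options: 24−1→G=1, 24−4→G=0. Hits: 1.
Stack B: need g' = 0⊕2 = 2. Options: 22−1→G=1, 22−4→G=1. Hits: 0.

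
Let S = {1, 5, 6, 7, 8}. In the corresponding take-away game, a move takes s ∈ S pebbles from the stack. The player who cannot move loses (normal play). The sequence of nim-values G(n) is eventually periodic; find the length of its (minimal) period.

13

G(0) = 0
G(1) = mex{0} = 1
G(2) = mex{1} = 0
G(3) = mex{0} = 1
G(4) = mex{1} = 0
G(5) = mex{0,0} = 1
G(6) = mex{1,1,0} = 2
G(7) = mex{2,0,1,0} = 3
G(8) = mex{3,1,0,1,0} = 2
G(9) = mex{2,0,1,0,1} = 3
G(10) = mex{3,1,0,1,0} = 2
G(11) = mex{2,2,1,0,1} = 3
G(12) = mex{3,3,2,1,0} = 4
G(13) = mex{4,2,3,2,1} = 0
G(14) = mex{0,3,2,3,2} = 1
G(15) = mex{1,2,3,2,3} = 0
G(16) = mex{0,3,2,3,2} = 1
G(17) = mex{1,4,3,2,3} = 0
G(18) = mex{0,0,4,3,2} = 1
G(19) = mex{1,1,0,4,3} = 2
G(20) = mex{2,0,1,0,4} = 3
G(21) = mex{3,1,0,1,0} = 2
G(22) = mex{2,0,1,0,1} = 3
G(23) = mex{3,1,0,1,0} = 2
G(24) = mex{2,2,1,0,1} = 3
G(25) = mex{3,3,2,1,0} = 4
G(26) = mex{4,2,3,2,1} = 0
G(27) = mex{0,3,2,3,2} = 1
G(n+13) = G(n) holds for n = 0,…,7 (a full window of length max(S) = 8), so the sequence is purely periodic with period 13.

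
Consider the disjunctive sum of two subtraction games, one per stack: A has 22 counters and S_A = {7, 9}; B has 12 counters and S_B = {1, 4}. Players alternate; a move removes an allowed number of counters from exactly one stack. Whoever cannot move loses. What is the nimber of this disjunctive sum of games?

Stack A, S = {7, 9}:
n :  0  1  2  3  4  5  6  7  8  9 10 11 12 13 14 15 16 17 18 19 20 21 22
G :  0  0  0  0  0  0  0  1  1  1  1  1  1  1  2  2  0  0  0  0  0  0  0
G_A(22) = 0.
Stack B, S = {1, 4}:
n :  0  1  2  3  4  5  6  7  8  9 10 11 12
G :  0  1  0  1  2  0  1  0  1  2  0  1  0
G_B(12) = 0.
Combined Grundy value = 0 ⊕ 0 = 0.

0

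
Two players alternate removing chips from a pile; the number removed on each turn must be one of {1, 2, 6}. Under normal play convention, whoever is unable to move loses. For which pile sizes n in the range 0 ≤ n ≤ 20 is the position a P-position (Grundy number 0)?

G(0) = 0
G(1) = mex{0} = 1
G(2) = mex{1,0} = 2
G(3) = mex{2,1} = 0
G(4) = mex{0,2} = 1
G(5) = mex{1,0} = 2
G(6) = mex{2,1,0} = 3
G(7) = mex{3,2,1} = 0
G(8) = mex{0,3,2} = 1
G(9) = mex{1,0,0} = 2
G(10) = mex{2,1,1} = 0
G(11) = mex{0,2,2} = 1
G(12) = mex{1,0,3} = 2
G(13) = mex{2,1,0} = 3
G(14) = mex{3,2,1} = 0
G(15) = mex{0,3,2} = 1
G(16) = mex{1,0,0} = 2
G(17) = mex{2,1,1} = 0
G(18) = mex{0,2,2} = 1
G(19) = mex{1,0,3} = 2
G(20) = mex{2,1,0} = 3
P-positions are exactly the n with G(n) = 0.

0, 3, 7, 10, 14, 17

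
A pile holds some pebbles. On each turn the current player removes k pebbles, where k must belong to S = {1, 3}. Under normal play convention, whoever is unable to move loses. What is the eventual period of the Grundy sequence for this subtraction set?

G(0) = 0
G(1) = mex{0} = 1
G(2) = mex{1} = 0
G(3) = mex{0,0} = 1
G(4) = mex{1,1} = 0
G(5) = mex{0,0} = 1
G(6) = mex{1,1} = 0
G(7) = mex{0,0} = 1
G(8) = mex{1,1} = 0
G(9) = mex{0,0} = 1
G(10) = mex{1,1} = 0
G(11) = mex{0,0} = 1
G(12) = mex{1,1} = 0
G(13) = mex{0,0} = 1
G(14) = mex{1,1} = 0
G(n+2) = G(n) holds for n = 0,…,2 (a full window of length max(S) = 3), so the sequence is purely periodic with period 2.

2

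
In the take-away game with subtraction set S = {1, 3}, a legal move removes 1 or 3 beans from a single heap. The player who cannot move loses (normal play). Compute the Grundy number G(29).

1

G(0) = 0
G(1) = mex{0} = 1
G(2) = mex{1} = 0
G(3) = mex{0,0} = 1
G(4) = mex{1,1} = 0
G(5) = mex{0,0} = 1
G(6) = mex{1,1} = 0
G(7) = mex{0,0} = 1
G(8) = mex{1,1} = 0
G(9) = mex{0,0} = 1
G(10) = mex{1,1} = 0
G(11) = mex{0,0} = 1
G(12) = mex{1,1} = 0
G(13) = mex{0,0} = 1
G(14) = mex{1,1} = 0
G(15) = mex{0,0} = 1
G(16) = mex{1,1} = 0
G(17) = mex{0,0} = 1
G(18) = mex{1,1} = 0
G(19) = mex{0,0} = 1
G(20) = mex{1,1} = 0
G(21) = mex{0,0} = 1
G(22) = mex{1,1} = 0
G(23) = mex{0,0} = 1
G(24) = mex{1,1} = 0
G(25) = mex{0,0} = 1
G(26) = mex{1,1} = 0
G(27) = mex{0,0} = 1
G(28) = mex{1,1} = 0
G(29) = mex{0,0} = 1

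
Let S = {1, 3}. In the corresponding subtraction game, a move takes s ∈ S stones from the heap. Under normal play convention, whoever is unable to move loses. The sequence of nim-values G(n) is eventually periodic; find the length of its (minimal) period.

G(0) = 0
G(1) = mex{0} = 1
G(2) = mex{1} = 0
G(3) = mex{0,0} = 1
G(4) = mex{1,1} = 0
G(5) = mex{0,0} = 1
G(6) = mex{1,1} = 0
G(7) = mex{0,0} = 1
G(8) = mex{1,1} = 0
G(9) = mex{0,0} = 1
G(10) = mex{1,1} = 0
G(11) = mex{0,0} = 1
G(12) = mex{1,1} = 0
G(13) = mex{0,0} = 1
G(14) = mex{1,1} = 0
G(n+2) = G(n) holds for n = 0,…,2 (a full window of length max(S) = 3), so the sequence is purely periodic with period 2.

2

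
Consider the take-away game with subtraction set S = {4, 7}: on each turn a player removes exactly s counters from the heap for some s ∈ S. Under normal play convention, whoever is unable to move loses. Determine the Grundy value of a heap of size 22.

G(0) = 0
G(1) = mex{} = 0
G(2) = mex{} = 0
G(3) = mex{} = 0
G(4) = mex{0} = 1
G(5) = mex{0} = 1
G(6) = mex{0} = 1
G(7) = mex{0,0} = 1
G(8) = mex{1,0} = 2
G(9) = mex{1,0} = 2
G(10) = mex{1,0} = 2
G(11) = mex{1,1} = 0
G(12) = mex{2,1} = 0
G(13) = mex{2,1} = 0
G(14) = mex{2,1} = 0
G(15) = mex{0,2} = 1
G(16) = mex{0,2} = 1
G(17) = mex{0,2} = 1
G(18) = mex{0,0} = 1
G(19) = mex{1,0} = 2
G(20) = mex{1,0} = 2
G(21) = mex{1,0} = 2
G(22) = mex{1,1} = 0

0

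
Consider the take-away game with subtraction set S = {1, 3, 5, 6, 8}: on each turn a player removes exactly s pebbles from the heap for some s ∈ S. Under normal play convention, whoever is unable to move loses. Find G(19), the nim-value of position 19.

G(0) = 0
G(1) = mex{0} = 1
G(2) = mex{1} = 0
G(3) = mex{0,0} = 1
G(4) = mex{1,1} = 0
G(5) = mex{0,0,0} = 1
G(6) = mex{1,1,1,0} = 2
G(7) = mex{2,0,0,1} = 3
G(8) = mex{3,1,1,0,0} = 2
G(9) = mex{2,2,0,1,1} = 3
G(10) = mex{3,3,1,0,0} = 2
G(11) = mex{2,2,2,1,1} = 0
G(12) = mex{0,3,3,2,0} = 1
G(13) = mex{1,2,2,3,1} = 0
G(14) = mex{0,0,3,2,2} = 1
G(15) = mex{1,1,2,3,3} = 0
G(16) = mex{0,0,0,2,2} = 1
G(17) = mex{1,1,1,0,3} = 2
G(18) = mex{2,0,0,1,2} = 3
G(19) = mex{3,1,1,0,0} = 2

2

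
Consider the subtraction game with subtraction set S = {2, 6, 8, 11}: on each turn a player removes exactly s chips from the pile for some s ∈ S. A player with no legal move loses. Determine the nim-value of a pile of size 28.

n :  0  1  2  3  4  5  6  7  8  9 10 11 12 13 14 15 16 17 18 19 20 21 22 23 24 25 26 27 28
G :  0  0  1  1  0  0  1  1  2  2  3  3  2  2  0  3  1  0  0  1  1  0  2  1  3  2  2  3  3

3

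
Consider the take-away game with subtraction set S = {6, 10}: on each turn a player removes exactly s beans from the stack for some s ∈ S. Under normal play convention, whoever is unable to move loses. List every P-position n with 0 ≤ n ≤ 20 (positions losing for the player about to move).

0, 1, 2, 3, 4, 5, 16, 17, 18, 19, 20

n :  0  1  2  3  4  5  6  7  8  9 10 11 12 13 14 15 16 17 18 19 20
G :  0  0  0  0  0  0  1  1  1  1  1  1  2  2  2  2  0  0  0  0  0
P-positions are exactly the n with G(n) = 0.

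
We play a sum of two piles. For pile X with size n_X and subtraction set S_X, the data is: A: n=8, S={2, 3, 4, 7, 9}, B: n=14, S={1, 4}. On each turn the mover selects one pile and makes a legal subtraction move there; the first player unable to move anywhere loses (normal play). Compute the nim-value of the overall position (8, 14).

Pile A, S = {2, 3, 4, 7, 9}:
G(0) = 0
G(1) = mex{} = 0
G(2) = mex{0} = 1
G(3) = mex{0,0} = 1
G(4) = mex{1,0,0} = 2
G(5) = mex{1,1,0} = 2
G(6) = mex{2,1,1} = 0
G(7) = mex{2,2,1,0} = 3
G(8) = mex{0,2,2,0} = 1
G_A(8) = 1.
Pile B, S = {1, 4}:
G(0) = 0
G(1) = mex{0} = 1
G(2) = mex{1} = 0
G(3) = mex{0} = 1
G(4) = mex{1,0} = 2
G(5) = mex{2,1} = 0
G(6) = mex{0,0} = 1
G(7) = mex{1,1} = 0
G(8) = mex{0,2} = 1
G(9) = mex{1,0} = 2
G(10) = mex{2,1} = 0
G(11) = mex{0,0} = 1
G(12) = mex{1,1} = 0
G(13) = mex{0,2} = 1
G(14) = mex{1,0} = 2
G_B(14) = 2.
Combined Grundy value = 1 ⊕ 2 = 3.

3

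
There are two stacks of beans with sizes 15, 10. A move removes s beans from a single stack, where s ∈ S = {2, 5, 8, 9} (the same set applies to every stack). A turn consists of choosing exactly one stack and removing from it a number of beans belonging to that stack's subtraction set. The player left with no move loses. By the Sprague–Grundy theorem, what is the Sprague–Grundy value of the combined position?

1

All stacks use S = {2, 5, 8, 9}:
G(0) = 0
G(1) = mex{} = 0
G(2) = mex{0} = 1
G(3) = mex{0} = 1
G(4) = mex{1} = 0
G(5) = mex{1,0} = 2
G(6) = mex{0,0} = 1
G(7) = mex{2,1} = 0
G(8) = mex{1,1,0} = 2
G(9) = mex{0,0,0,0} = 1
G(10) = mex{2,2,1,0} = 3
G(11) = mex{1,1,1,1} = 0
G(12) = mex{3,0,0,1} = 2
G(13) = mex{0,2,2,0} = 1
G(14) = mex{2,1,1,2} = 0
G(15) = mex{1,3,0,1} = 2
Stack A: G(15) = 2.
Stack B: G(10) = 3.
Combined Grundy value = 2 ⊕ 3 = 1.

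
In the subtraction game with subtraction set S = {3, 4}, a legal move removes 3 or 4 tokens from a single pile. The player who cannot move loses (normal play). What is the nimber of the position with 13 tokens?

2

n :  0  1  2  3  4  5  6  7  8  9 10 11 12 13
G :  0  0  0  1  1  1  2  0  0  0  1  1  1  2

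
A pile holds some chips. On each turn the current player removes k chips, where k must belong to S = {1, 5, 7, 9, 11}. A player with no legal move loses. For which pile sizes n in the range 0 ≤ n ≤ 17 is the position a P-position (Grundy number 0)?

n :  0  1  2  3  4  5  6  7  8  9 10 11 12 13 14 15 16 17
G :  0  1  0  1  0  1  0  1  0  1  0  1  0  1  0  1  0  1
P-positions are exactly the n with G(n) = 0.

0, 2, 4, 6, 8, 10, 12, 14, 16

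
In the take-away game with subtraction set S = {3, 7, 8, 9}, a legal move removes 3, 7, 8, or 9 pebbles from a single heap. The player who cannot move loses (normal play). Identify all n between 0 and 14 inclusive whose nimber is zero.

G(0) = 0
G(1) = mex{} = 0
G(2) = mex{} = 0
G(3) = mex{0} = 1
G(4) = mex{0} = 1
G(5) = mex{0} = 1
G(6) = mex{1} = 0
G(7) = mex{1,0} = 2
G(8) = mex{1,0,0} = 2
G(9) = mex{0,0,0,0} = 1
G(10) = mex{2,1,0,0} = 3
G(11) = mex{2,1,1,0} = 3
G(12) = mex{1,1,1,1} = 0
G(13) = mex{3,0,1,1} = 2
G(14) = mex{3,2,0,1} = 4
P-positions are exactly the n with G(n) = 0.

0, 1, 2, 6, 12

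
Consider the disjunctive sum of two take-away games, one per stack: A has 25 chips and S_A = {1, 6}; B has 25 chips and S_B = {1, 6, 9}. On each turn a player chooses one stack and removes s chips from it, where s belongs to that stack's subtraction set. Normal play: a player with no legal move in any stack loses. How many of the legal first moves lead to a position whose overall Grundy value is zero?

4

Stack A, S = {1, 6}:
G(0) = 0
G(1) = mex{0} = 1
G(2) = mex{1} = 0
G(3) = mex{0} = 1
G(4) = mex{1} = 0
G(5) = mex{0} = 1
G(6) = mex{1,0} = 2
G(7) = mex{2,1} = 0
G(8) = mex{0,0} = 1
G(9) = mex{1,1} = 0
G(10) = mex{0,0} = 1
G(11) = mex{1,1} = 0
G(12) = mex{0,2} = 1
G(13) = mex{1,0} = 2
G(14) = mex{2,1} = 0
G(15) = mex{0,0} = 1
G(16) = mex{1,1} = 0
G(17) = mex{0,0} = 1
G(18) = mex{1,1} = 0
G(19) = mex{0,2} = 1
G(20) = mex{1,0} = 2
G(21) = mex{2,1} = 0
G(22) = mex{0,0} = 1
G(23) = mex{1,1} = 0
G(24) = mex{0,0} = 1
G(25) = mex{1,1} = 0
G_A(25) = 0.
Stack B, S = {1, 6, 9}:
G(0) = 0
G(1) = mex{0} = 1
G(2) = mex{1} = 0
G(3) = mex{0} = 1
G(4) = mex{1} = 0
G(5) = mex{0} = 1
G(6) = mex{1,0} = 2
G(7) = mex{2,1} = 0
G(8) = mex{0,0} = 1
G(9) = mex{1,1,0} = 2
G(10) = mex{2,0,1} = 3
G(11) = mex{3,1,0} = 2
G(12) = mex{2,2,1} = 0
G(13) = mex{0,0,0} = 1
G(14) = mex{1,1,1} = 0
G(15) = mex{0,2,2} = 1
G(16) = mex{1,3,0} = 2
G(17) = mex{2,2,1} = 0
G(18) = mex{0,0,2} = 1
G(19) = mex{1,1,3} = 0
G(20) = mex{0,0,2} = 1
G(21) = mex{1,1,0} = 2
G(22) = mex{2,2,1} = 0
G(23) = mex{0,0,0} = 1
G(24) = mex{1,1,1} = 0
G(25) = mex{0,0,2} = 1
G_B(25) = 1.
Combined Grundy value = 0 ⊕ 1 = 1.
A winning move leaves total XOR = 0, i.e. changes one component's Grundy value g to g ⊕ X where X is the current total.
Stack A: need g' = 0⊕1 = 1. Options: 25−1→G=1, 25−6→G=1. Hits: 2.
Stack B: need g' = 1⊕1 = 0. Options: 25−1→G=0, 25−6→G=0, 25−9→G=2. Hits: 2.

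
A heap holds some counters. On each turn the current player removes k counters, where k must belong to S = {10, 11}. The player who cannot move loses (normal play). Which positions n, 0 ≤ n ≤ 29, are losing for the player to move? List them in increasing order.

0, 1, 2, 3, 4, 5, 6, 7, 8, 9, 21, 22, 23, 24, 25, 26, 27, 28, 29

n :  0  1  2  3  4  5  6  7  8  9 10 11 12 13 14 15 16 17 18 19 20 21 22 23 24 25 26 27 28 29
G :  0  0  0  0  0  0  0  0  0  0  1  1  1  1  1  1  1  1  1  1  2  0  0  0  0  0  0  0  0  0
P-positions are exactly the n with G(n) = 0.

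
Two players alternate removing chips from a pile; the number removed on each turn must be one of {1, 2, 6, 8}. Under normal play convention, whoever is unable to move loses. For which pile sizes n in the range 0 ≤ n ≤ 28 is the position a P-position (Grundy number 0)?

0, 3, 7, 10, 14, 17, 21, 24, 28

n :  0  1  2  3  4  5  6  7  8  9 10 11 12 13 14 15 16 17 18 19 20 21 22 23 24 25 26 27 28
G :  0  1  2  0  1  2  3  0  1  2  0  1  2  3  0  1  2  0  1  2  3  0  1  2  0  1  2  3  0
P-positions are exactly the n with G(n) = 0.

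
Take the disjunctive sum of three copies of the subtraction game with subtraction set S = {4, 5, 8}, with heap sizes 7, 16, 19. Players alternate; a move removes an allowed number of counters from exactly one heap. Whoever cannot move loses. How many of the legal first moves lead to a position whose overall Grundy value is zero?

All heaps use S = {4, 5, 8}:
n :  0  1  2  3  4  5  6  7  8  9 10 11 12 13 14 15 16 17 18 19
G :  0  0  0  0  1  1  1  1  2  2  2  2  0  0  0  0  1  1  1  1
Heap A: G(7) = 1.
Heap B: G(16) = 1.
Heap C: G(19) = 1.
Combined Grundy value = 1 ⊕ 1 ⊕ 1 = 1.
A winning move leaves total XOR = 0, i.e. changes one component's Grundy value g to g ⊕ X where X is the current total.
Heap A: need g' = 1⊕1 = 0. Options: 7−4→G=0, 7−5→G=0. Hits: 2.
Heap B: need g' = 1⊕1 = 0. Options: 16−4→G=0, 16−5→G=2, 16−8→G=2. Hits: 1.
Heap C: need g' = 1⊕1 = 0. Options: 19−4→G=0, 19−5→G=0, 19−8→G=2. Hits: 2.

5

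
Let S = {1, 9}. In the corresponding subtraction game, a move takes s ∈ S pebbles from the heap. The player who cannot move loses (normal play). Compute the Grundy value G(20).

n :  0  1  2  3  4  5  6  7  8  9 10 11 12 13 14 15 16 17 18 19 20
G :  0  1  0  1  0  1  0  1  0  1  0  1  0  1  0  1  0  1  0  1  0

0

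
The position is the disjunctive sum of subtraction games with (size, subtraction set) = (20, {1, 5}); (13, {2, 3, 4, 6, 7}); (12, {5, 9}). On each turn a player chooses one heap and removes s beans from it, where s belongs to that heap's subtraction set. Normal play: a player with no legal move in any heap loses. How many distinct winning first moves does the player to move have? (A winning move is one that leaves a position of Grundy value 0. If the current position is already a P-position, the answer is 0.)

0

Heap A, S = {1, 5}:
G(0) = 0
G(1) = mex{0} = 1
G(2) = mex{1} = 0
G(3) = mex{0} = 1
G(4) = mex{1} = 0
G(5) = mex{0,0} = 1
G(6) = mex{1,1} = 0
G(7) = mex{0,0} = 1
G(8) = mex{1,1} = 0
G(9) = mex{0,0} = 1
G(10) = mex{1,1} = 0
G(11) = mex{0,0} = 1
G(12) = mex{1,1} = 0
G(13) = mex{0,0} = 1
G(14) = mex{1,1} = 0
G(15) = mex{0,0} = 1
G(16) = mex{1,1} = 0
G(17) = mex{0,0} = 1
G(18) = mex{1,1} = 0
G(19) = mex{0,0} = 1
G(20) = mex{1,1} = 0
G_A(20) = 0.
Heap B, S = {2, 3, 4, 6, 7}:
n :  0  1  2  3  4  5  6  7  8  9 10 11 12 13
G :  0  0  1  1  2  2  3  3  4  0  0  1  1  2
G_B(13) = 2.
Heap C, S = {5, 9}:
G(0) = 0
G(1) = mex{} = 0
G(2) = mex{} = 0
G(3) = mex{} = 0
G(4) = mex{} = 0
G(5) = mex{0} = 1
G(6) = mex{0} = 1
G(7) = mex{0} = 1
G(8) = mex{0} = 1
G(9) = mex{0,0} = 1
G(10) = mex{1,0} = 2
G(11) = mex{1,0} = 2
G(12) = mex{1,0} = 2
G_C(12) = 2.
Combined Grundy value = 0 ⊕ 2 ⊕ 2 = 0.
A winning move leaves total XOR = 0, i.e. changes one component's Grundy value g to g ⊕ X where X is the current total.
Heap A: target g' = 0⊕0 = 0, but every legal move changes the Grundy value (mex property), so 0 moves.
Heap B: target g' = 2⊕0 = 2, but every legal move changes the Grundy value (mex property), so 0 moves.
Heap C: target g' = 2⊕0 = 2, but every legal move changes the Grundy value (mex property), so 0 moves.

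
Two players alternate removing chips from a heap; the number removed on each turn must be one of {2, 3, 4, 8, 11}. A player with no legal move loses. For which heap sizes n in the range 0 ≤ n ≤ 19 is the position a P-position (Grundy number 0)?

0, 1, 6, 7, 13, 19

G(0) = 0
G(1) = mex{} = 0
G(2) = mex{0} = 1
G(3) = mex{0,0} = 1
G(4) = mex{1,0,0} = 2
G(5) = mex{1,1,0} = 2
G(6) = mex{2,1,1} = 0
G(7) = mex{2,2,1} = 0
G(8) = mex{0,2,2,0} = 1
G(9) = mex{0,0,2,0} = 1
G(10) = mex{1,0,0,1} = 2
G(11) = mex{1,1,0,1,0} = 2
G(12) = mex{2,1,1,2,0} = 3
G(13) = mex{2,2,1,2,1} = 0
G(14) = mex{3,2,2,0,1} = 4
G(15) = mex{0,3,2,0,2} = 1
G(16) = mex{4,0,3,1,2} = 5
G(17) = mex{1,4,0,1,0} = 2
G(18) = mex{5,1,4,2,0} = 3
G(19) = mex{2,5,1,2,1} = 0
P-positions are exactly the n with G(n) = 0.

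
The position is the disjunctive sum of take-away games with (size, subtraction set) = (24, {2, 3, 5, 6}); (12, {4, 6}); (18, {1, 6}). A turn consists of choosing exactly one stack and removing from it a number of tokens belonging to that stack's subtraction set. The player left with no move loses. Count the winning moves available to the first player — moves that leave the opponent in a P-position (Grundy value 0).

0

Stack A, S = {2, 3, 5, 6}:
n :  0  1  2  3  4  5  6  7  8  9 10 11 12 13 14 15 16 17 18 19 20 21 22 23 24
G :  0  0  1  1  2  2  3  3  0  0  1  1  2  2  3  3  0  0  1  1  2  2  3  3  0
G_A(24) = 0.
Stack B, S = {4, 6}:
n :  0  1  2  3  4  5  6  7  8  9 10 11 12
G :  0  0  0  0  1  1  1  1  2  2  0  0  0
G_B(12) = 0.
Stack C, S = {1, 6}:
G(0) = 0
G(1) = mex{0} = 1
G(2) = mex{1} = 0
G(3) = mex{0} = 1
G(4) = mex{1} = 0
G(5) = mex{0} = 1
G(6) = mex{1,0} = 2
G(7) = mex{2,1} = 0
G(8) = mex{0,0} = 1
G(9) = mex{1,1} = 0
G(10) = mex{0,0} = 1
G(11) = mex{1,1} = 0
G(12) = mex{0,2} = 1
G(13) = mex{1,0} = 2
G(14) = mex{2,1} = 0
G(15) = mex{0,0} = 1
G(16) = mex{1,1} = 0
G(17) = mex{0,0} = 1
G(18) = mex{1,1} = 0
G_C(18) = 0.
Combined Grundy value = 0 ⊕ 0 ⊕ 0 = 0.
A winning move leaves total XOR = 0, i.e. changes one component's Grundy value g to g ⊕ X where X is the current total.
Stack A: target g' = 0⊕0 = 0, but every legal move changes the Grundy value (mex property), so 0 moves.
Stack B: target g' = 0⊕0 = 0, but every legal move changes the Grundy value (mex property), so 0 moves.
Stack C: target g' = 0⊕0 = 0, but every legal move changes the Grundy value (mex property), so 0 moves.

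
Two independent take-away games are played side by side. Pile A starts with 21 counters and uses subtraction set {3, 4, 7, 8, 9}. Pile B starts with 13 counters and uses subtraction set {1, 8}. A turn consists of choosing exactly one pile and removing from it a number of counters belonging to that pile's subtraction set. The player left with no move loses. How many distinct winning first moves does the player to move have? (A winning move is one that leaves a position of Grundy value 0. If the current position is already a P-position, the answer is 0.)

3

Pile A, S = {3, 4, 7, 8, 9}:
n :  0  1  2  3  4  5  6  7  8  9 10 11 12 13 14 15 16 17 18 19 20 21
G :  0  0  0  1  1  1  2  2  2  3  3  3  0  0  0  1  1  1  2  2  2  3
G_A(21) = 3.
Pile B, S = {1, 8}:
G(0) = 0
G(1) = mex{0} = 1
G(2) = mex{1} = 0
G(3) = mex{0} = 1
G(4) = mex{1} = 0
G(5) = mex{0} = 1
G(6) = mex{1} = 0
G(7) = mex{0} = 1
G(8) = mex{1,0} = 2
G(9) = mex{2,1} = 0
G(10) = mex{0,0} = 1
G(11) = mex{1,1} = 0
G(12) = mex{0,0} = 1
G(13) = mex{1,1} = 0
G_B(13) = 0.
Combined Grundy value = 3 ⊕ 0 = 3.
A winning move leaves total XOR = 0, i.e. changes one component's Grundy value g to g ⊕ X where X is the current total.
Pile A: need g' = 3⊕3 = 0. Options: 21−3→G=2, 21−4→G=1, 21−7→G=0, 21−8→G=0, 21−9→G=0. Hits: 3.
Pile B: need g' = 0⊕3 = 3. Options: 13−1→G=1, 13−8→G=1. Hits: 0.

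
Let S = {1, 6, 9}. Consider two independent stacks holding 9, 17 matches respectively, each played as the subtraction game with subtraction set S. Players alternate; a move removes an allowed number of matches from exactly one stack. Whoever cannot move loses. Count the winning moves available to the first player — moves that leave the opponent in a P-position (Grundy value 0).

All stacks use S = {1, 6, 9}:
G(0) = 0
G(1) = mex{0} = 1
G(2) = mex{1} = 0
G(3) = mex{0} = 1
G(4) = mex{1} = 0
G(5) = mex{0} = 1
G(6) = mex{1,0} = 2
G(7) = mex{2,1} = 0
G(8) = mex{0,0} = 1
G(9) = mex{1,1,0} = 2
G(10) = mex{2,0,1} = 3
G(11) = mex{3,1,0} = 2
G(12) = mex{2,2,1} = 0
G(13) = mex{0,0,0} = 1
G(14) = mex{1,1,1} = 0
G(15) = mex{0,2,2} = 1
G(16) = mex{1,3,0} = 2
G(17) = mex{2,2,1} = 0
Stack A: G(9) = 2.
Stack B: G(17) = 0.
Combined Grundy value = 2 ⊕ 0 = 2.
A winning move leaves total XOR = 0, i.e. changes one component's Grundy value g to g ⊕ X where X is the current total.
Stack A: need g' = 2⊕2 = 0. Options: 9−1→G=1, 9−6→G=1, 9−9→G=0. Hits: 1.
Stack B: need g' = 0⊕2 = 2. Options: 17−1→G=2, 17−6→G=2, 17−9→G=1. Hits: 2.

3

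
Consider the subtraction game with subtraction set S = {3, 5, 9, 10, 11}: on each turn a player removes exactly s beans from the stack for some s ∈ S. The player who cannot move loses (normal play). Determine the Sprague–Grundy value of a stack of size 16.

0

G(0) = 0
G(1) = mex{} = 0
G(2) = mex{} = 0
G(3) = mex{0} = 1
G(4) = mex{0} = 1
G(5) = mex{0,0} = 1
G(6) = mex{1,0} = 2
G(7) = mex{1,0} = 2
G(8) = mex{1,1} = 0
G(9) = mex{2,1,0} = 3
G(10) = mex{2,1,0,0} = 3
G(11) = mex{0,2,0,0,0} = 1
G(12) = mex{3,2,1,0,0} = 4
G(13) = mex{3,0,1,1,0} = 2
G(14) = mex{1,3,1,1,1} = 0
G(15) = mex{4,3,2,1,1} = 0
G(16) = mex{2,1,2,2,1} = 0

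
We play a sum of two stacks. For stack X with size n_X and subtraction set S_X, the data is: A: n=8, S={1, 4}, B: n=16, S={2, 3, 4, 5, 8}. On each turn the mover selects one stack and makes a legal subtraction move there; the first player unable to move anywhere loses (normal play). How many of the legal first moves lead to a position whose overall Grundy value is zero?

0

Stack A, S = {1, 4}:
G(0) = 0
G(1) = mex{0} = 1
G(2) = mex{1} = 0
G(3) = mex{0} = 1
G(4) = mex{1,0} = 2
G(5) = mex{2,1} = 0
G(6) = mex{0,0} = 1
G(7) = mex{1,1} = 0
G(8) = mex{0,2} = 1
G_A(8) = 1.
Stack B, S = {2, 3, 4, 5, 8}:
G(0) = 0
G(1) = mex{} = 0
G(2) = mex{0} = 1
G(3) = mex{0,0} = 1
G(4) = mex{1,0,0} = 2
G(5) = mex{1,1,0,0} = 2
G(6) = mex{2,1,1,0} = 3
G(7) = mex{2,2,1,1} = 0
G(8) = mex{3,2,2,1,0} = 4
G(9) = mex{0,3,2,2,0} = 1
G(10) = mex{4,0,3,2,1} = 5
G(11) = mex{1,4,0,3,1} = 2
G(12) = mex{5,1,4,0,2} = 3
G(13) = mex{2,5,1,4,2} = 0
G(14) = mex{3,2,5,1,3} = 0
G(15) = mex{0,3,2,5,0} = 1
G(16) = mex{0,0,3,2,4} = 1
G_B(16) = 1.
Combined Grundy value = 1 ⊕ 1 = 0.
A winning move leaves total XOR = 0, i.e. changes one component's Grundy value g to g ⊕ X where X is the current total.
Stack A: target g' = 1⊕0 = 1, but every legal move changes the Grundy value (mex property), so 0 moves.
Stack B: target g' = 1⊕0 = 1, but every legal move changes the Grundy value (mex property), so 0 moves.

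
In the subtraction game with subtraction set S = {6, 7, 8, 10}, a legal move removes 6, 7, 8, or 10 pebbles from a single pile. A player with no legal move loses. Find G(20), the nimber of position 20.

n :  0  1  2  3  4  5  6  7  8  9 10 11 12 13 14 15 16 17 18 19 20
G :  0  0  0  0  0  0  1  1  1  1  1  1  2  2  2  2  0  0  0  0  0

0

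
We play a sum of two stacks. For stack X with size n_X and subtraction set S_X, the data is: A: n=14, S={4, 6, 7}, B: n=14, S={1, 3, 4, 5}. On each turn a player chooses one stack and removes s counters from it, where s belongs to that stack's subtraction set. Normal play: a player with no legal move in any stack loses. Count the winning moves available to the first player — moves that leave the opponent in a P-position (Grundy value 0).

3

Stack A, S = {4, 6, 7}:
n :  0  1  2  3  4  5  6  7  8  9 10 11 12 13 14
G :  0  0  0  0  1  1  1  1  2  2  2  0  0  0  0
G_A(14) = 0.
Stack B, S = {1, 3, 4, 5}:
G(0) = 0
G(1) = mex{0} = 1
G(2) = mex{1} = 0
G(3) = mex{0,0} = 1
G(4) = mex{1,1,0} = 2
G(5) = mex{2,0,1,0} = 3
G(6) = mex{3,1,0,1} = 2
G(7) = mex{2,2,1,0} = 3
G(8) = mex{3,3,2,1} = 0
G(9) = mex{0,2,3,2} = 1
G(10) = mex{1,3,2,3} = 0
G(11) = mex{0,0,3,2} = 1
G(12) = mex{1,1,0,3} = 2
G(13) = mex{2,0,1,0} = 3
G(14) = mex{3,1,0,1} = 2
G_B(14) = 2.
Combined Grundy value = 0 ⊕ 2 = 2.
A winning move leaves total XOR = 0, i.e. changes one component's Grundy value g to g ⊕ X where X is the current total.
Stack A: need g' = 0⊕2 = 2. Options: 14−4→G=2, 14−6→G=2, 14−7→G=1. Hits: 2.
Stack B: need g' = 2⊕2 = 0. Options: 14−1→G=3, 14−3→G=1, 14−4→G=0, 14−5→G=1. Hits: 1.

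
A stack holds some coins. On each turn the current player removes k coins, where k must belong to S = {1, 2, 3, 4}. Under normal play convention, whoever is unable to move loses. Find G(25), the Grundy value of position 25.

0

G(0) = 0
G(1) = mex{0} = 1
G(2) = mex{1,0} = 2
G(3) = mex{2,1,0} = 3
G(4) = mex{3,2,1,0} = 4
G(5) = mex{4,3,2,1} = 0
G(6) = mex{0,4,3,2} = 1
G(7) = mex{1,0,4,3} = 2
G(8) = mex{2,1,0,4} = 3
G(9) = mex{3,2,1,0} = 4
G(10) = mex{4,3,2,1} = 0
G(11) = mex{0,4,3,2} = 1
G(12) = mex{1,0,4,3} = 2
G(13) = mex{2,1,0,4} = 3
G(14) = mex{3,2,1,0} = 4
G(15) = mex{4,3,2,1} = 0
G(16) = mex{0,4,3,2} = 1
G(17) = mex{1,0,4,3} = 2
G(18) = mex{2,1,0,4} = 3
G(19) = mex{3,2,1,0} = 4
G(20) = mex{4,3,2,1} = 0
G(21) = mex{0,4,3,2} = 1
G(22) = mex{1,0,4,3} = 2
G(23) = mex{2,1,0,4} = 3
G(24) = mex{3,2,1,0} = 4
G(25) = mex{4,3,2,1} = 0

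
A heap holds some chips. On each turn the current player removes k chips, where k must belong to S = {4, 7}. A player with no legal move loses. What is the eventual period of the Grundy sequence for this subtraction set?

n :  0  1  2  3  4  5  6  7  8  9 10 11 12 13 14 15 16 17 18 19 20 21 22 23
G :  0  0  0  0  1  1  1  1  2  2  2  0  0  0  0  1  1  1  1  2  2  2  0  0
G(n+11) = G(n) holds for n = 0,…,6 (a full window of length max(S) = 7), so the sequence is purely periodic with period 11.

11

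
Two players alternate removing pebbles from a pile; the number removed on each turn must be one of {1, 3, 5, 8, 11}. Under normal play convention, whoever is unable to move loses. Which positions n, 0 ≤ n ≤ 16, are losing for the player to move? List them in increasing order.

0, 2, 4, 6, 16

G(0) = 0
G(1) = mex{0} = 1
G(2) = mex{1} = 0
G(3) = mex{0,0} = 1
G(4) = mex{1,1} = 0
G(5) = mex{0,0,0} = 1
G(6) = mex{1,1,1} = 0
G(7) = mex{0,0,0} = 1
G(8) = mex{1,1,1,0} = 2
G(9) = mex{2,0,0,1} = 3
G(10) = mex{3,1,1,0} = 2
G(11) = mex{2,2,0,1,0} = 3
G(12) = mex{3,3,1,0,1} = 2
G(13) = mex{2,2,2,1,0} = 3
G(14) = mex{3,3,3,0,1} = 2
G(15) = mex{2,2,2,1,0} = 3
G(16) = mex{3,3,3,2,1} = 0
P-positions are exactly the n with G(n) = 0.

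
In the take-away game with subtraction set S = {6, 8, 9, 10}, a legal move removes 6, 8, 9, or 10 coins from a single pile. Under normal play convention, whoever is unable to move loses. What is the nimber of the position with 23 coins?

1

G(0) = 0
G(1) = mex{} = 0
G(2) = mex{} = 0
G(3) = mex{} = 0
G(4) = mex{} = 0
G(5) = mex{} = 0
G(6) = mex{0} = 1
G(7) = mex{0} = 1
G(8) = mex{0,0} = 1
G(9) = mex{0,0,0} = 1
G(10) = mex{0,0,0,0} = 1
G(11) = mex{0,0,0,0} = 1
G(12) = mex{1,0,0,0} = 2
G(13) = mex{1,0,0,0} = 2
G(14) = mex{1,1,0,0} = 2
G(15) = mex{1,1,1,0} = 2
G(16) = mex{1,1,1,1} = 0
G(17) = mex{1,1,1,1} = 0
G(18) = mex{2,1,1,1} = 0
G(19) = mex{2,1,1,1} = 0
G(20) = mex{2,2,1,1} = 0
G(21) = mex{2,2,2,1} = 0
G(22) = mex{0,2,2,2} = 1
G(23) = mex{0,2,2,2} = 1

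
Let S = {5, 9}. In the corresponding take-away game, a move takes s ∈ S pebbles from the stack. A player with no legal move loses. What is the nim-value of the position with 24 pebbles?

2

G(0) = 0
G(1) = mex{} = 0
G(2) = mex{} = 0
G(3) = mex{} = 0
G(4) = mex{} = 0
G(5) = mex{0} = 1
G(6) = mex{0} = 1
G(7) = mex{0} = 1
G(8) = mex{0} = 1
G(9) = mex{0,0} = 1
G(10) = mex{1,0} = 2
G(11) = mex{1,0} = 2
G(12) = mex{1,0} = 2
G(13) = mex{1,0} = 2
G(14) = mex{1,1} = 0
G(15) = mex{2,1} = 0
G(16) = mex{2,1} = 0
G(17) = mex{2,1} = 0
G(18) = mex{2,1} = 0
G(19) = mex{0,2} = 1
G(20) = mex{0,2} = 1
G(21) = mex{0,2} = 1
G(22) = mex{0,2} = 1
G(23) = mex{0,0} = 1
G(24) = mex{1,0} = 2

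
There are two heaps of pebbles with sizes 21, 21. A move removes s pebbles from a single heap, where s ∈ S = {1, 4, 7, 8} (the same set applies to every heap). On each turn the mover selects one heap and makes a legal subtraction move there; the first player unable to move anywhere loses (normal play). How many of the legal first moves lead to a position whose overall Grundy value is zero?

All heaps use S = {1, 4, 7, 8}:
n :  0  1  2  3  4  5  6  7  8  9 10 11 12 13 14 15 16 17 18 19 20 21
G :  0  1  0  1  2  0  1  2  3  2  3  0  1  3  0  1  0  1  2  3  2  4
Heap A: G(21) = 4.
Heap B: G(21) = 4.
Combined Grundy value = 4 ⊕ 4 = 0.
A winning move leaves total XOR = 0, i.e. changes one component's Grundy value g to g ⊕ X where X is the current total.
Heap A: target g' = 4⊕0 = 4, but every legal move changes the Grundy value (mex property), so 0 moves.
Heap B: target g' = 4⊕0 = 4, but every legal move changes the Grundy value (mex property), so 0 moves.

0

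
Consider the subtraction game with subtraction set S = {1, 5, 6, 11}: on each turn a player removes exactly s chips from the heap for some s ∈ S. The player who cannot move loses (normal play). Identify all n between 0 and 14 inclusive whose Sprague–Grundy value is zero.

G(0) = 0
G(1) = mex{0} = 1
G(2) = mex{1} = 0
G(3) = mex{0} = 1
G(4) = mex{1} = 0
G(5) = mex{0,0} = 1
G(6) = mex{1,1,0} = 2
G(7) = mex{2,0,1} = 3
G(8) = mex{3,1,0} = 2
G(9) = mex{2,0,1} = 3
G(10) = mex{3,1,0} = 2
G(11) = mex{2,2,1,0} = 3
G(12) = mex{3,3,2,1} = 0
G(13) = mex{0,2,3,0} = 1
G(14) = mex{1,3,2,1} = 0
P-positions are exactly the n with G(n) = 0.

0, 2, 4, 12, 14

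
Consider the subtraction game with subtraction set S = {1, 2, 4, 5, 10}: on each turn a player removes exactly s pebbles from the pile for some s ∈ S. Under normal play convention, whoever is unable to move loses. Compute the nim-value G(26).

2

G(0) = 0
G(1) = mex{0} = 1
G(2) = mex{1,0} = 2
G(3) = mex{2,1} = 0
G(4) = mex{0,2,0} = 1
G(5) = mex{1,0,1,0} = 2
G(6) = mex{2,1,2,1} = 0
G(7) = mex{0,2,0,2} = 1
G(8) = mex{1,0,1,0} = 2
G(9) = mex{2,1,2,1} = 0
G(10) = mex{0,2,0,2,0} = 1
G(11) = mex{1,0,1,0,1} = 2
G(12) = mex{2,1,2,1,2} = 0
G(13) = mex{0,2,0,2,0} = 1
G(14) = mex{1,0,1,0,1} = 2
G(15) = mex{2,1,2,1,2} = 0
G(16) = mex{0,2,0,2,0} = 1
G(17) = mex{1,0,1,0,1} = 2
G(18) = mex{2,1,2,1,2} = 0
G(19) = mex{0,2,0,2,0} = 1
G(20) = mex{1,0,1,0,1} = 2
G(21) = mex{2,1,2,1,2} = 0
G(22) = mex{0,2,0,2,0} = 1
G(23) = mex{1,0,1,0,1} = 2
G(24) = mex{2,1,2,1,2} = 0
G(25) = mex{0,2,0,2,0} = 1
G(26) = mex{1,0,1,0,1} = 2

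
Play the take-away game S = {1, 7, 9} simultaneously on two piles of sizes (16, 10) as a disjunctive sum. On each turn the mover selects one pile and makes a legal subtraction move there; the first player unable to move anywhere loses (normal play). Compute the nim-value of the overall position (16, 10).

All piles use S = {1, 7, 9}:
G(0) = 0
G(1) = mex{0} = 1
G(2) = mex{1} = 0
G(3) = mex{0} = 1
G(4) = mex{1} = 0
G(5) = mex{0} = 1
G(6) = mex{1} = 0
G(7) = mex{0,0} = 1
G(8) = mex{1,1} = 0
G(9) = mex{0,0,0} = 1
G(10) = mex{1,1,1} = 0
G(11) = mex{0,0,0} = 1
G(12) = mex{1,1,1} = 0
G(13) = mex{0,0,0} = 1
G(14) = mex{1,1,1} = 0
G(15) = mex{0,0,0} = 1
G(16) = mex{1,1,1} = 0
Pile A: G(16) = 0.
Pile B: G(10) = 0.
Combined Grundy value = 0 ⊕ 0 = 0.

0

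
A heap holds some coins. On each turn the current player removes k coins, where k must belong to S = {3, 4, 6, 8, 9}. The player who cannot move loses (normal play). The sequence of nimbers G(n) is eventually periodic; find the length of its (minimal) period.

G(0) = 0
G(1) = mex{} = 0
G(2) = mex{} = 0
G(3) = mex{0} = 1
G(4) = mex{0,0} = 1
G(5) = mex{0,0} = 1
G(6) = mex{1,0,0} = 2
G(7) = mex{1,1,0} = 2
G(8) = mex{1,1,0,0} = 2
G(9) = mex{2,1,1,0,0} = 3
G(10) = mex{2,2,1,0,0} = 3
G(11) = mex{2,2,1,1,0} = 3
G(12) = mex{3,2,2,1,1} = 0
G(13) = mex{3,3,2,1,1} = 0
G(14) = mex{3,3,2,2,1} = 0
G(15) = mex{0,3,3,2,2} = 1
G(16) = mex{0,0,3,2,2} = 1
G(17) = mex{0,0,3,3,2} = 1
G(18) = mex{1,0,0,3,3} = 2
G(19) = mex{1,1,0,3,3} = 2
G(20) = mex{1,1,0,0,3} = 2
G(21) = mex{2,1,1,0,0} = 3
G(22) = mex{2,2,1,0,0} = 3
G(23) = mex{2,2,1,1,0} = 3
G(24) = mex{3,2,2,1,1} = 0
G(25) = mex{3,3,2,1,1} = 0
G(n+12) = G(n) holds for n = 0,…,8 (a full window of length max(S) = 9), so the sequence is purely periodic with period 12.

12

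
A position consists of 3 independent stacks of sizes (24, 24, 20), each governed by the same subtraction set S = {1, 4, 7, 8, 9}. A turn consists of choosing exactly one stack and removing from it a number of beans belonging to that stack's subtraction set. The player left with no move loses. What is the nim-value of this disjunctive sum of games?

0

All stacks use S = {1, 4, 7, 8, 9}:
G(0) = 0
G(1) = mex{0} = 1
G(2) = mex{1} = 0
G(3) = mex{0} = 1
G(4) = mex{1,0} = 2
G(5) = mex{2,1} = 0
G(6) = mex{0,0} = 1
G(7) = mex{1,1,0} = 2
G(8) = mex{2,2,1,0} = 3
G(9) = mex{3,0,0,1,0} = 2
G(10) = mex{2,1,1,0,1} = 3
G(11) = mex{3,2,2,1,0} = 4
G(12) = mex{4,3,0,2,1} = 5
G(13) = mex{5,2,1,0,2} = 3
G(14) = mex{3,3,2,1,0} = 4
G(15) = mex{4,4,3,2,1} = 0
G(16) = mex{0,5,2,3,2} = 1
G(17) = mex{1,3,3,2,3} = 0
G(18) = mex{0,4,4,3,2} = 1
G(19) = mex{1,0,5,4,3} = 2
G(20) = mex{2,1,3,5,4} = 0
G(21) = mex{0,0,4,3,5} = 1
G(22) = mex{1,1,0,4,3} = 2
G(23) = mex{2,2,1,0,4} = 3
G(24) = mex{3,0,0,1,0} = 2
Stack A: G(24) = 2.
Stack B: G(24) = 2.
Stack C: G(20) = 0.
Combined Grundy value = 2 ⊕ 2 ⊕ 0 = 0.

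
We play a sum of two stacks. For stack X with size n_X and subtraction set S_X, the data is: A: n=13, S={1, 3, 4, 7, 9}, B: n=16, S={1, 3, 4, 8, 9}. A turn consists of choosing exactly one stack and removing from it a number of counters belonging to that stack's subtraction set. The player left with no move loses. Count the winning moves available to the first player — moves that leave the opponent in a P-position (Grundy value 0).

3

Stack A, S = {1, 3, 4, 7, 9}:
n :  0  1  2  3  4  5  6  7  8  9 10 11 12 13
G :  0  1  0  1  2  3  2  3  0  1  0  1  2  3
G_A(13) = 3.
Stack B, S = {1, 3, 4, 8, 9}:
n :  0  1  2  3  4  5  6  7  8  9 10 11 12 13 14 15 16
G :  0  1  0  1  2  3  2  0  1  4  3  2  0  1  0  1  2
G_B(16) = 2.
Combined Grundy value = 3 ⊕ 2 = 1.
A winning move leaves total XOR = 0, i.e. changes one component's Grundy value g to g ⊕ X where X is the current total.
Stack A: need g' = 3⊕1 = 2. Options: 13−1→G=2, 13−3→G=0, 13−4→G=1, 13−7→G=2, 13−9→G=2. Hits: 3.
Stack B: need g' = 2⊕1 = 3. Options: 16−1→G=1, 16−3→G=1, 16−4→G=0, 16−8→G=1, 16−9→G=0. Hits: 0.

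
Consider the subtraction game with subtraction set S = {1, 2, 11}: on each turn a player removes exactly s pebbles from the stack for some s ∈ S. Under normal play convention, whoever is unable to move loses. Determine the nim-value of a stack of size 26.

n :  0  1  2  3  4  5  6  7  8  9 10 11 12 13 14 15 16 17 18 19 20 21 22 23 24 25 26
G :  0  1  2  0  1  2  0  1  2  0  1  2  0  1  2  0  1  2  0  1  2  0  1  2  0  1  2

2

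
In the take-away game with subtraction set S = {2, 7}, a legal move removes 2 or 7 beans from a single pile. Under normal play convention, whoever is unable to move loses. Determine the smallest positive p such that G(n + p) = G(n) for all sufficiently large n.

9

n :  0  1  2  3  4  5  6  7  8  9 10 11 12 13 14 15 16 17 18 19
G :  0  0  1  1  0  0  1  1  2  0  0  1  1  0  0  1  1  2  0  0
G(n+9) = G(n) holds for n = 0,…,6 (a full window of length max(S) = 7), so the sequence is purely periodic with period 9.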